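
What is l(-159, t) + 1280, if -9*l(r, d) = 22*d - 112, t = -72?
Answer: 13216/9 ≈ 1468.4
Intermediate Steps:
l(r, d) = 112/9 - 22*d/9 (l(r, d) = -(22*d - 112)/9 = -(-112 + 22*d)/9 = 112/9 - 22*d/9)
l(-159, t) + 1280 = (112/9 - 22/9*(-72)) + 1280 = (112/9 + 176) + 1280 = 1696/9 + 1280 = 13216/9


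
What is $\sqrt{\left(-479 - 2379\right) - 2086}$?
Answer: $4 i \sqrt{309} \approx 70.314 i$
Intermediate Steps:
$\sqrt{\left(-479 - 2379\right) - 2086} = \sqrt{-2858 - 2086} = \sqrt{-4944} = 4 i \sqrt{309}$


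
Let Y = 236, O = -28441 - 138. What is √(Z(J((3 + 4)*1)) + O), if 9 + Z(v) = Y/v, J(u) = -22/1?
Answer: 3*I*√384494/11 ≈ 169.11*I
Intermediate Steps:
J(u) = -22 (J(u) = -22*1 = -22)
O = -28579
Z(v) = -9 + 236/v
√(Z(J((3 + 4)*1)) + O) = √((-9 + 236/(-22)) - 28579) = √((-9 + 236*(-1/22)) - 28579) = √((-9 - 118/11) - 28579) = √(-217/11 - 28579) = √(-314586/11) = 3*I*√384494/11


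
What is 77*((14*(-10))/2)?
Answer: -5390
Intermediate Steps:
77*((14*(-10))/2) = 77*(-140*1/2) = 77*(-70) = -5390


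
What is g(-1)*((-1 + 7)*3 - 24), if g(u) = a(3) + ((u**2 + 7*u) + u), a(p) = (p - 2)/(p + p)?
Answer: 41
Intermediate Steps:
a(p) = (-2 + p)/(2*p) (a(p) = (-2 + p)/((2*p)) = (-2 + p)*(1/(2*p)) = (-2 + p)/(2*p))
g(u) = 1/6 + u**2 + 8*u (g(u) = (1/2)*(-2 + 3)/3 + ((u**2 + 7*u) + u) = (1/2)*(1/3)*1 + (u**2 + 8*u) = 1/6 + (u**2 + 8*u) = 1/6 + u**2 + 8*u)
g(-1)*((-1 + 7)*3 - 24) = (1/6 + (-1)**2 + 8*(-1))*((-1 + 7)*3 - 24) = (1/6 + 1 - 8)*(6*3 - 24) = -41*(18 - 24)/6 = -41/6*(-6) = 41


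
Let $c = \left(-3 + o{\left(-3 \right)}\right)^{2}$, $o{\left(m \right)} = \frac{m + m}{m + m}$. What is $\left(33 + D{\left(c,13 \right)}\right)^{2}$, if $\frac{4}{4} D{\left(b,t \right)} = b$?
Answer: $1369$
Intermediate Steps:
$o{\left(m \right)} = 1$ ($o{\left(m \right)} = \frac{2 m}{2 m} = 2 m \frac{1}{2 m} = 1$)
$c = 4$ ($c = \left(-3 + 1\right)^{2} = \left(-2\right)^{2} = 4$)
$D{\left(b,t \right)} = b$
$\left(33 + D{\left(c,13 \right)}\right)^{2} = \left(33 + 4\right)^{2} = 37^{2} = 1369$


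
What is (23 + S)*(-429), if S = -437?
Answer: 177606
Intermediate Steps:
(23 + S)*(-429) = (23 - 437)*(-429) = -414*(-429) = 177606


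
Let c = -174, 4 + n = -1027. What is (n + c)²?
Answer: 1452025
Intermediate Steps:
n = -1031 (n = -4 - 1027 = -1031)
(n + c)² = (-1031 - 174)² = (-1205)² = 1452025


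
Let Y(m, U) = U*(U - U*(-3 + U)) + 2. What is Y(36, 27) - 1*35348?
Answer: -52113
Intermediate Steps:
Y(m, U) = 2 + U*(U - U*(-3 + U)) (Y(m, U) = U*(U - U*(-3 + U)) + 2 = 2 + U*(U - U*(-3 + U)))
Y(36, 27) - 1*35348 = (2 - 1*27³ + 4*27²) - 1*35348 = (2 - 1*19683 + 4*729) - 35348 = (2 - 19683 + 2916) - 35348 = -16765 - 35348 = -52113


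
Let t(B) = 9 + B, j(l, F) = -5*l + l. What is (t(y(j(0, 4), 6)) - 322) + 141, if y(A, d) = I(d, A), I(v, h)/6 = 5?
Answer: -142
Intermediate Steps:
I(v, h) = 30 (I(v, h) = 6*5 = 30)
j(l, F) = -4*l
y(A, d) = 30
(t(y(j(0, 4), 6)) - 322) + 141 = ((9 + 30) - 322) + 141 = (39 - 322) + 141 = -283 + 141 = -142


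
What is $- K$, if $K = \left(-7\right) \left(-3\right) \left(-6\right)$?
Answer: $126$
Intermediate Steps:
$K = -126$ ($K = 21 \left(-6\right) = -126$)
$- K = \left(-1\right) \left(-126\right) = 126$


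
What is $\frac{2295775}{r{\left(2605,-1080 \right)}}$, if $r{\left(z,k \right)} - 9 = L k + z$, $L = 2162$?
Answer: $- \frac{2295775}{2332346} \approx -0.98432$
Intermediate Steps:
$r{\left(z,k \right)} = 9 + z + 2162 k$ ($r{\left(z,k \right)} = 9 + \left(2162 k + z\right) = 9 + \left(z + 2162 k\right) = 9 + z + 2162 k$)
$\frac{2295775}{r{\left(2605,-1080 \right)}} = \frac{2295775}{9 + 2605 + 2162 \left(-1080\right)} = \frac{2295775}{9 + 2605 - 2334960} = \frac{2295775}{-2332346} = 2295775 \left(- \frac{1}{2332346}\right) = - \frac{2295775}{2332346}$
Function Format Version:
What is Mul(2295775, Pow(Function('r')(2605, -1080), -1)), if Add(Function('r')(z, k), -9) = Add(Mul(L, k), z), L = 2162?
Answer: Rational(-2295775, 2332346) ≈ -0.98432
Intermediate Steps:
Function('r')(z, k) = Add(9, z, Mul(2162, k)) (Function('r')(z, k) = Add(9, Add(Mul(2162, k), z)) = Add(9, Add(z, Mul(2162, k))) = Add(9, z, Mul(2162, k)))
Mul(2295775, Pow(Function('r')(2605, -1080), -1)) = Mul(2295775, Pow(Add(9, 2605, Mul(2162, -1080)), -1)) = Mul(2295775, Pow(Add(9, 2605, -2334960), -1)) = Mul(2295775, Pow(-2332346, -1)) = Mul(2295775, Rational(-1, 2332346)) = Rational(-2295775, 2332346)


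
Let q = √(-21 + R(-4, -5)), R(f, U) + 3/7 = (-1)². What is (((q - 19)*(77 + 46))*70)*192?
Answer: -31409280 + 236160*I*√1001 ≈ -3.1409e+7 + 7.4718e+6*I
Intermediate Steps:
R(f, U) = 4/7 (R(f, U) = -3/7 + (-1)² = -3/7 + 1 = 4/7)
q = I*√1001/7 (q = √(-21 + 4/7) = √(-143/7) = I*√1001/7 ≈ 4.5198*I)
(((q - 19)*(77 + 46))*70)*192 = (((I*√1001/7 - 19)*(77 + 46))*70)*192 = (((-19 + I*√1001/7)*123)*70)*192 = ((-2337 + 123*I*√1001/7)*70)*192 = (-163590 + 1230*I*√1001)*192 = -31409280 + 236160*I*√1001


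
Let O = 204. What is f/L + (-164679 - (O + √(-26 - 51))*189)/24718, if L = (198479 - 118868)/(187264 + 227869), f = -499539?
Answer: -100508127196801/38584798 - 189*I*√77/24718 ≈ -2.6049e+6 - 0.067096*I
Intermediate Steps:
L = 79611/415133 ≈ 0.19177
f/L + (-164679 - (O + √(-26 - 51))*189)/24718 = -499539/79611/415133 + (-164679 - (204 + √(-26 - 51))*189)/24718 = -499539*415133/79611 + (-164679 - (204 + √(-77))*189)*(1/24718) = -69125041229/26537 + (-164679 - (204 + I*√77)*189)*(1/24718) = -69125041229/26537 + (-164679 - (38556 + 189*I*√77))*(1/24718) = -69125041229/26537 + (-164679 + (-38556 - 189*I*√77))*(1/24718) = -69125041229/26537 + (-203235 - 189*I*√77)*(1/24718) = -69125041229/26537 + (-11955/1454 - 189*I*√77/24718) = -100508127196801/38584798 - 189*I*√77/24718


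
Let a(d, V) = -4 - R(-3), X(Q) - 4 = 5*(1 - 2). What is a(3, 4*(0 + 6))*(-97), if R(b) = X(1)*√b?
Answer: 388 - 97*I*√3 ≈ 388.0 - 168.01*I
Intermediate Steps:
X(Q) = -1 (X(Q) = 4 + 5*(1 - 2) = 4 + 5*(-1) = 4 - 5 = -1)
R(b) = -√b
a(d, V) = -4 + I*√3 (a(d, V) = -4 - (-1)*√(-3) = -4 - (-1)*I*√3 = -4 + I*√3)
a(3, 4*(0 + 6))*(-97) = (-4 + I*√3)*(-97) = 388 - 97*I*√3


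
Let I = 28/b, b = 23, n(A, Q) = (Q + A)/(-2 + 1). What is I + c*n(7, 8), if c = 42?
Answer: -14462/23 ≈ -628.78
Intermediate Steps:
n(A, Q) = -A - Q (n(A, Q) = (A + Q)/(-1) = (A + Q)*(-1) = -A - Q)
I = 28/23 ≈ 1.2174
I + c*n(7, 8) = 28/23 + 42*(-1*7 - 1*8) = 28/23 + 42*(-7 - 8) = 28/23 + 42*(-15) = 28/23 - 630 = -14462/23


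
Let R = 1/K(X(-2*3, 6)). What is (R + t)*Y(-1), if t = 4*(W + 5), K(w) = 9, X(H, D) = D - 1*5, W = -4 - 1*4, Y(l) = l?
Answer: 107/9 ≈ 11.889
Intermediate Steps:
W = -8 (W = -4 - 4 = -8)
X(H, D) = -5 + D (X(H, D) = D - 5 = -5 + D)
t = -12 (t = 4*(-8 + 5) = 4*(-3) = -12)
R = ⅑ (R = 1/9 = ⅑ ≈ 0.11111)
(R + t)*Y(-1) = (⅑ - 12)*(-1) = -107/9*(-1) = 107/9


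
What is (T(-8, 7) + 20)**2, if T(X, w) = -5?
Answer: 225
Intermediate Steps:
(T(-8, 7) + 20)**2 = (-5 + 20)**2 = 15**2 = 225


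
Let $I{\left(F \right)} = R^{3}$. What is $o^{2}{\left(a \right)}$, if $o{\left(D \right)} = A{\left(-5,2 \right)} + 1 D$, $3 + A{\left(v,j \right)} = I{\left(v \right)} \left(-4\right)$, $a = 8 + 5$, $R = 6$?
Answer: $729316$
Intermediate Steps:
$a = 13$
$I{\left(F \right)} = 216$ ($I{\left(F \right)} = 6^{3} = 216$)
$A{\left(v,j \right)} = -867$ ($A{\left(v,j \right)} = -3 + 216 \left(-4\right) = -3 - 864 = -867$)
$o{\left(D \right)} = -867 + D$ ($o{\left(D \right)} = -867 + 1 D = -867 + D$)
$o^{2}{\left(a \right)} = \left(-867 + 13\right)^{2} = \left(-854\right)^{2} = 729316$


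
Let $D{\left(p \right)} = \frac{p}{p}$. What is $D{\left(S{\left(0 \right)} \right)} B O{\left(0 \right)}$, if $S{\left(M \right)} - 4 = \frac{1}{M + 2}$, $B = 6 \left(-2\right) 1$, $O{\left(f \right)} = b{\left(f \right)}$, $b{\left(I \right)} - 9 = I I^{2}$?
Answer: $-108$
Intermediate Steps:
$b{\left(I \right)} = 9 + I^{3}$ ($b{\left(I \right)} = 9 + I I^{2} = 9 + I^{3}$)
$O{\left(f \right)} = 9 + f^{3}$
$B = -12$ ($B = \left(-12\right) 1 = -12$)
$S{\left(M \right)} = 4 + \frac{1}{2 + M}$ ($S{\left(M \right)} = 4 + \frac{1}{M + 2} = 4 + \frac{1}{2 + M}$)
$D{\left(p \right)} = 1$
$D{\left(S{\left(0 \right)} \right)} B O{\left(0 \right)} = 1 \left(-12\right) \left(9 + 0^{3}\right) = - 12 \left(9 + 0\right) = \left(-12\right) 9 = -108$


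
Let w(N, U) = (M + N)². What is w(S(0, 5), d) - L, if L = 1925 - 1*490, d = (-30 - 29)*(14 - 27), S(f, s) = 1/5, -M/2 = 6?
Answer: -32394/25 ≈ -1295.8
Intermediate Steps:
M = -12 (M = -2*6 = -12)
S(f, s) = ⅕
d = 767 (d = -59*(-13) = 767)
w(N, U) = (-12 + N)²
L = 1435 (L = 1925 - 490 = 1435)
w(S(0, 5), d) - L = (-12 + ⅕)² - 1*1435 = (-59/5)² - 1435 = 3481/25 - 1435 = -32394/25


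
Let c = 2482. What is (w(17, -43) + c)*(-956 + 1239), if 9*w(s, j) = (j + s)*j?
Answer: 6638048/9 ≈ 7.3756e+5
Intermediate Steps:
w(s, j) = j*(j + s)/9 (w(s, j) = ((j + s)*j)/9 = (j*(j + s))/9 = j*(j + s)/9)
(w(17, -43) + c)*(-956 + 1239) = ((⅑)*(-43)*(-43 + 17) + 2482)*(-956 + 1239) = ((⅑)*(-43)*(-26) + 2482)*283 = (1118/9 + 2482)*283 = (23456/9)*283 = 6638048/9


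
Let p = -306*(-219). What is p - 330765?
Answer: -263751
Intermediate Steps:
p = 67014
p - 330765 = 67014 - 330765 = -263751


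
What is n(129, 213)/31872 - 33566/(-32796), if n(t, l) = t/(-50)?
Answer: 4457212243/4355308800 ≈ 1.0234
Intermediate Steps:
n(t, l) = -t/50 (n(t, l) = t*(-1/50) = -t/50)
n(129, 213)/31872 - 33566/(-32796) = -1/50*129/31872 - 33566/(-32796) = -129/50*1/31872 - 33566*(-1/32796) = -43/531200 + 16783/16398 = 4457212243/4355308800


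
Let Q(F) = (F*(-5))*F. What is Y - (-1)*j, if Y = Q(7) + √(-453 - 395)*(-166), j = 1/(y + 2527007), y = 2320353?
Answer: -1187603199/4847360 - 664*I*√53 ≈ -245.0 - 4834.0*I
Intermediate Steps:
Q(F) = -5*F² (Q(F) = (-5*F)*F = -5*F²)
j = 1/4847360 (j = 1/(2320353 + 2527007) = 1/4847360 ≈ 2.0630e-7)
Y = -245 - 664*I*√53 (Y = -5*7² + √(-453 - 395)*(-166) = -5*49 + √(-848)*(-166) = -245 + (4*I*√53)*(-166) = -245 - 664*I*√53 ≈ -245.0 - 4834.0*I)
Y - (-1)*j = (-245 - 664*I*√53) - (-1)/4847360 = (-245 - 664*I*√53) - 1*(-1/4847360) = (-245 - 664*I*√53) + 1/4847360 = -1187603199/4847360 - 664*I*√53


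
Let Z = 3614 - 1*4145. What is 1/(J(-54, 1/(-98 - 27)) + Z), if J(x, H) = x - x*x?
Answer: -1/3501 ≈ -0.00028563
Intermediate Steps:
Z = -531 (Z = 3614 - 4145 = -531)
J(x, H) = x - x**2
1/(J(-54, 1/(-98 - 27)) + Z) = 1/(-54*(1 - 1*(-54)) - 531) = 1/(-54*(1 + 54) - 531) = 1/(-54*55 - 531) = 1/(-2970 - 531) = 1/(-3501) = -1/3501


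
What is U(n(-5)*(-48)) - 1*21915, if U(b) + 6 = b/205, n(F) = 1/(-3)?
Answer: -4493789/205 ≈ -21921.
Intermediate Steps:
n(F) = -1/3
U(b) = -6 + b/205
U(n(-5)*(-48)) - 1*21915 = (-6 + (-1/3*(-48))/205) - 1*21915 = (-6 + (1/205)*16) - 21915 = (-6 + 16/205) - 21915 = -1214/205 - 21915 = -4493789/205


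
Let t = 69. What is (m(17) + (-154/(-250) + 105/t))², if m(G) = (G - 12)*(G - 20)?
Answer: 1367446441/8265625 ≈ 165.44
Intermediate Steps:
m(G) = (-20 + G)*(-12 + G) (m(G) = (-12 + G)*(-20 + G) = (-20 + G)*(-12 + G))
(m(17) + (-154/(-250) + 105/t))² = ((240 + 17² - 32*17) + (-154/(-250) + 105/69))² = ((240 + 289 - 544) + (-154*(-1/250) + 105*(1/69)))² = (-15 + (77/125 + 35/23))² = (-15 + 6146/2875)² = (-36979/2875)² = 1367446441/8265625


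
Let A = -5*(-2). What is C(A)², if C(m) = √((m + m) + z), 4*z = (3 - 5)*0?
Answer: 20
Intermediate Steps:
z = 0 (z = ((3 - 5)*0)/4 = (-2*0)/4 = (¼)*0 = 0)
A = 10
C(m) = √2*√m (C(m) = √((m + m) + 0) = √(2*m + 0) = √(2*m) = √2*√m)
C(A)² = (√2*√10)² = (2*√5)² = 20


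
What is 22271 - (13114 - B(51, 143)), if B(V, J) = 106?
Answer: 9263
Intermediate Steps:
22271 - (13114 - B(51, 143)) = 22271 - (13114 - 1*106) = 22271 - (13114 - 106) = 22271 - 1*13008 = 22271 - 13008 = 9263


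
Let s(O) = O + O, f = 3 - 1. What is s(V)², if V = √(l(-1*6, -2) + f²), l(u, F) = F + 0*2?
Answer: 8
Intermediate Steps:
l(u, F) = F (l(u, F) = F + 0 = F)
f = 2
V = √2 (V = √(-2 + 2²) = √(-2 + 4) = √2 ≈ 1.4142)
s(O) = 2*O
s(V)² = (2*√2)² = 8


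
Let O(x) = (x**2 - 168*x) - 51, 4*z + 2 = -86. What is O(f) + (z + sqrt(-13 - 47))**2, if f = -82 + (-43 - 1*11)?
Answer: 41717 - 88*I*sqrt(15) ≈ 41717.0 - 340.82*I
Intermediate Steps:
z = -22 (z = -1/2 + (1/4)*(-86) = -1/2 - 43/2 = -22)
f = -136 (f = -82 + (-43 - 11) = -82 - 54 = -136)
O(x) = -51 + x**2 - 168*x
O(f) + (z + sqrt(-13 - 47))**2 = (-51 + (-136)**2 - 168*(-136)) + (-22 + sqrt(-13 - 47))**2 = (-51 + 18496 + 22848) + (-22 + sqrt(-60))**2 = 41293 + (-22 + 2*I*sqrt(15))**2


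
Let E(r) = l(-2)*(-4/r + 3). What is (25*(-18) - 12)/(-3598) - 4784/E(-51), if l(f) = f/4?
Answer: 125412957/40349 ≈ 3108.2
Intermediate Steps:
l(f) = f/4 (l(f) = f*(1/4) = f/4)
E(r) = -3/2 + 2/r (E(r) = ((1/4)*(-2))*(-4/r + 3) = -(3 - 4/r)/2 = -3/2 + 2/r)
(25*(-18) - 12)/(-3598) - 4784/E(-51) = (25*(-18) - 12)/(-3598) - 4784/(-3/2 + 2/(-51)) = (-450 - 12)*(-1/3598) - 4784/(-3/2 + 2*(-1/51)) = -462*(-1/3598) - 4784/(-3/2 - 2/51) = 33/257 - 4784/(-157/102) = 33/257 - 4784*(-102/157) = 33/257 + 487968/157 = 125412957/40349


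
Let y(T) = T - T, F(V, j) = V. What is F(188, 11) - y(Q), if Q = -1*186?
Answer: 188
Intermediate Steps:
Q = -186
y(T) = 0
F(188, 11) - y(Q) = 188 - 1*0 = 188 + 0 = 188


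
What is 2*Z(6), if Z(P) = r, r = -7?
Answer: -14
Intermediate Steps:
Z(P) = -7
2*Z(6) = 2*(-7) = -14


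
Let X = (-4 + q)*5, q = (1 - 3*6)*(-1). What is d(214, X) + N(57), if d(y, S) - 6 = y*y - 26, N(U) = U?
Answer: 45833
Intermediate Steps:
q = 17 (q = (1 - 18)*(-1) = -17*(-1) = 17)
X = 65 (X = (-4 + 17)*5 = 13*5 = 65)
d(y, S) = -20 + y² (d(y, S) = 6 + (y*y - 26) = 6 + (y² - 26) = 6 + (-26 + y²) = -20 + y²)
d(214, X) + N(57) = (-20 + 214²) + 57 = (-20 + 45796) + 57 = 45776 + 57 = 45833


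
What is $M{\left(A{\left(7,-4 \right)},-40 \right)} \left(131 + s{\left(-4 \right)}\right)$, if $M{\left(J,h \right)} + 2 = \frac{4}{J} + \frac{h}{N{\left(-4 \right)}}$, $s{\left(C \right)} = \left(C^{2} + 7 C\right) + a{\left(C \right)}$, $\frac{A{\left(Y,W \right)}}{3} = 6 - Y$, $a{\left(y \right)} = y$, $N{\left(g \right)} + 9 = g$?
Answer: $- \frac{1150}{39} \approx -29.487$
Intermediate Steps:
$N{\left(g \right)} = -9 + g$
$A{\left(Y,W \right)} = 18 - 3 Y$ ($A{\left(Y,W \right)} = 3 \left(6 - Y\right) = 18 - 3 Y$)
$s{\left(C \right)} = C^{2} + 8 C$ ($s{\left(C \right)} = \left(C^{2} + 7 C\right) + C = C^{2} + 8 C$)
$M{\left(J,h \right)} = -2 + \frac{4}{J} - \frac{h}{13}$ ($M{\left(J,h \right)} = -2 + \left(\frac{4}{J} + \frac{h}{-9 - 4}\right) = -2 + \left(\frac{4}{J} + \frac{h}{-13}\right) = -2 + \left(\frac{4}{J} + h \left(- \frac{1}{13}\right)\right) = -2 - \left(- \frac{4}{J} + \frac{h}{13}\right) = -2 + \frac{4}{J} - \frac{h}{13}$)
$M{\left(A{\left(7,-4 \right)},-40 \right)} \left(131 + s{\left(-4 \right)}\right) = \left(-2 + \frac{4}{18 - 21} - - \frac{40}{13}\right) \left(131 - 4 \left(8 - 4\right)\right) = \left(-2 + \frac{4}{18 - 21} + \frac{40}{13}\right) \left(131 - 16\right) = \left(-2 + \frac{4}{-3} + \frac{40}{13}\right) \left(131 - 16\right) = \left(-2 + 4 \left(- \frac{1}{3}\right) + \frac{40}{13}\right) 115 = \left(-2 - \frac{4}{3} + \frac{40}{13}\right) 115 = \left(- \frac{10}{39}\right) 115 = - \frac{1150}{39}$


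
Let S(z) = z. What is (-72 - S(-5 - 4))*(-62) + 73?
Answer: 3979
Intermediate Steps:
(-72 - S(-5 - 4))*(-62) + 73 = (-72 - (-5 - 4))*(-62) + 73 = (-72 - 1*(-9))*(-62) + 73 = (-72 + 9)*(-62) + 73 = -63*(-62) + 73 = 3906 + 73 = 3979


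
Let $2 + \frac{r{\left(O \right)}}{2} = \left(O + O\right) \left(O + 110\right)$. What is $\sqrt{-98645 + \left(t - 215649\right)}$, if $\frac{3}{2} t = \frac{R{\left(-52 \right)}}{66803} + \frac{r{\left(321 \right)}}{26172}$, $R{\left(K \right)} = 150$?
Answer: $\frac{i \sqrt{60042999853395617026254}}{437092029} \approx 560.61 i$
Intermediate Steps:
$r{\left(O \right)} = -4 + 4 O \left(110 + O\right)$ ($r{\left(O \right)} = -4 + 2 \left(O + O\right) \left(O + 110\right) = -4 + 2 \cdot 2 O \left(110 + O\right) = -4 + 4 O \left(110 + O\right)$)
$t = \frac{18486353000}{1311276087}$ ($t = \frac{2 \left(\frac{150}{66803} + \frac{-4 + 4 \cdot 321^{2} + 440 \cdot 321}{26172}\right)}{3} = \frac{2 \left(150 \cdot \frac{1}{66803} + \left(-4 + 4 \cdot 103041 + 141240\right) \frac{1}{26172}\right)}{3} = \frac{2 \left(\frac{150}{66803} + \left(-4 + 412164 + 141240\right) \frac{1}{26172}\right)}{3} = \frac{2 \left(\frac{150}{66803} + 553400 \cdot \frac{1}{26172}\right)}{3} = \frac{2 \left(\frac{150}{66803} + \frac{138350}{6543}\right)}{3} = \frac{2}{3} \cdot \frac{9243176500}{437092029} = \frac{18486353000}{1311276087} \approx 14.098$)
$\sqrt{-98645 + \left(t - 215649\right)} = \sqrt{-98645 + \left(\frac{18486353000}{1311276087} - 215649\right)} = \sqrt{-98645 - \frac{282756890532463}{1311276087}} = \sqrt{- \frac{412107720134578}{1311276087}} = \frac{i \sqrt{60042999853395617026254}}{437092029}$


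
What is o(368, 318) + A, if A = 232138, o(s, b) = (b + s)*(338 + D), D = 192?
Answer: 595718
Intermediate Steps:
o(s, b) = 530*b + 530*s (o(s, b) = (b + s)*(338 + 192) = (b + s)*530 = 530*b + 530*s)
o(368, 318) + A = (530*318 + 530*368) + 232138 = (168540 + 195040) + 232138 = 363580 + 232138 = 595718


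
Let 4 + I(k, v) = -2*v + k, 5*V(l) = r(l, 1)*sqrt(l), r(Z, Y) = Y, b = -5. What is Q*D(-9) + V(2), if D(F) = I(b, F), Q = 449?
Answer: 4041 + sqrt(2)/5 ≈ 4041.3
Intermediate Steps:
V(l) = sqrt(l)/5 (V(l) = (1*sqrt(l))/5 = sqrt(l)/5)
I(k, v) = -4 + k - 2*v (I(k, v) = -4 + (-2*v + k) = -4 + (k - 2*v) = -4 + k - 2*v)
D(F) = -9 - 2*F (D(F) = -4 - 5 - 2*F = -9 - 2*F)
Q*D(-9) + V(2) = 449*(-9 - 2*(-9)) + sqrt(2)/5 = 449*(-9 + 18) + sqrt(2)/5 = 449*9 + sqrt(2)/5 = 4041 + sqrt(2)/5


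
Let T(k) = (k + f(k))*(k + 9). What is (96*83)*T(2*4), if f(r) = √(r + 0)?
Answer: 1083648 + 270912*√2 ≈ 1.4668e+6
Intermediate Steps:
f(r) = √r
T(k) = (9 + k)*(k + √k) (T(k) = (k + √k)*(k + 9) = (k + √k)*(9 + k) = (9 + k)*(k + √k))
(96*83)*T(2*4) = (96*83)*((2*4)² + (2*4)^(3/2) + 9*(2*4) + 9*√(2*4)) = 7968*(8² + 8^(3/2) + 9*8 + 9*√8) = 7968*(64 + 16*√2 + 72 + 9*(2*√2)) = 7968*(64 + 16*√2 + 72 + 18*√2) = 7968*(136 + 34*√2) = 1083648 + 270912*√2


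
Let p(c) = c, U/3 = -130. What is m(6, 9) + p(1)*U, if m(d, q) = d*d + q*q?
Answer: -273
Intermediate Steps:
U = -390 (U = 3*(-130) = -390)
m(d, q) = d**2 + q**2
m(6, 9) + p(1)*U = (6**2 + 9**2) + 1*(-390) = (36 + 81) - 390 = 117 - 390 = -273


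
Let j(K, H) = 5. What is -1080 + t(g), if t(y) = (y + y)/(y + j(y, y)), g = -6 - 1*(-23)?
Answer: -11863/11 ≈ -1078.5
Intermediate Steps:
g = 17 (g = -6 + 23 = 17)
t(y) = 2*y/(5 + y) (t(y) = (y + y)/(y + 5) = (2*y)/(5 + y) = 2*y/(5 + y))
-1080 + t(g) = -1080 + 2*17/(5 + 17) = -1080 + 2*17/22 = -1080 + 2*17*(1/22) = -1080 + 17/11 = -11863/11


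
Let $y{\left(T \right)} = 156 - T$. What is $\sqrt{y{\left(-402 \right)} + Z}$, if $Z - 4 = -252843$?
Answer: $i \sqrt{252281} \approx 502.28 i$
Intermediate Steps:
$Z = -252839$ ($Z = 4 - 252843 = -252839$)
$\sqrt{y{\left(-402 \right)} + Z} = \sqrt{\left(156 - -402\right) - 252839} = \sqrt{\left(156 + 402\right) - 252839} = \sqrt{558 - 252839} = \sqrt{-252281} = i \sqrt{252281}$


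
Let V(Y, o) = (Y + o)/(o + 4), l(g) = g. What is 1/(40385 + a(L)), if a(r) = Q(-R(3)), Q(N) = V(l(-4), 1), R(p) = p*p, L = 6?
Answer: 5/201922 ≈ 2.4762e-5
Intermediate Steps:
R(p) = p**2
V(Y, o) = (Y + o)/(4 + o)
Q(N) = -3/5 (Q(N) = (-4 + 1)/(4 + 1) = -3/5)
a(r) = -3/5
1/(40385 + a(L)) = 1/(40385 - 3/5) = 1/(201922/5) = 5/201922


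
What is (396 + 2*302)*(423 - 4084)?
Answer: -3661000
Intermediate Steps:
(396 + 2*302)*(423 - 4084) = (396 + 604)*(-3661) = 1000*(-3661) = -3661000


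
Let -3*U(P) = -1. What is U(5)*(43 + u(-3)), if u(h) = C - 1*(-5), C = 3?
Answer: 17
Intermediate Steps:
U(P) = ⅓ (U(P) = -⅓*(-1) = ⅓)
u(h) = 8 (u(h) = 3 - 1*(-5) = 3 + 5 = 8)
U(5)*(43 + u(-3)) = (43 + 8)/3 = (⅓)*51 = 17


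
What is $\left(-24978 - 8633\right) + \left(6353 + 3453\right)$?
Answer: $-23805$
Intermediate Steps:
$\left(-24978 - 8633\right) + \left(6353 + 3453\right) = -33611 + 9806 = -23805$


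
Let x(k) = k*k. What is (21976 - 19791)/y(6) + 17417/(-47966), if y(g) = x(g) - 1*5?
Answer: 104265783/1486946 ≈ 70.121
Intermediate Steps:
x(k) = k**2
y(g) = -5 + g**2 (y(g) = g**2 - 1*5 = g**2 - 5 = -5 + g**2)
(21976 - 19791)/y(6) + 17417/(-47966) = (21976 - 19791)/(-5 + 6**2) + 17417/(-47966) = 2185/(-5 + 36) + 17417*(-1/47966) = 2185/31 - 17417/47966 = 104265783/1486946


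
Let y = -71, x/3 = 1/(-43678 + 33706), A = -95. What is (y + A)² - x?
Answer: 91596145/3324 ≈ 27556.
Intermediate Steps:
x = -1/3324 (x = 3/(-43678 + 33706) = 3/(-9972) = 3*(-1/9972) = -1/3324 ≈ -0.00030084)
(y + A)² - x = (-71 - 95)² - 1*(-1/3324) = (-166)² + 1/3324 = 27556 + 1/3324 = 91596145/3324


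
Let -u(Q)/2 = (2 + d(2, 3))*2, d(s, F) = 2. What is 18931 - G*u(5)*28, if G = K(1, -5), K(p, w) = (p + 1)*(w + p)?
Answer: 15347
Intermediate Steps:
K(p, w) = (1 + p)*(p + w)
u(Q) = -16 (u(Q) = -2*(2 + 2)*2 = -8*2 = -2*8 = -16)
G = -8 (G = 1 - 5 + 1² + 1*(-5) = 1 - 5 + 1 - 5 = -8)
18931 - G*u(5)*28 = 18931 - (-8*(-16))*28 = 18931 - 128*28 = 18931 - 1*3584 = 18931 - 3584 = 15347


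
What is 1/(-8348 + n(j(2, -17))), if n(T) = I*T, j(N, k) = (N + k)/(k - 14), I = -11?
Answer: -31/258953 ≈ -0.00011971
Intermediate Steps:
j(N, k) = (N + k)/(-14 + k)
n(T) = -11*T
1/(-8348 + n(j(2, -17))) = 1/(-8348 - 11*(2 - 17)/(-14 - 17)) = 1/(-8348 - 11*(-15)/(-31)) = 1/(-8348 - (-11)*(-15)/31) = 1/(-8348 - 11*15/31) = 1/(-8348 - 165/31) = 1/(-258953/31) = -31/258953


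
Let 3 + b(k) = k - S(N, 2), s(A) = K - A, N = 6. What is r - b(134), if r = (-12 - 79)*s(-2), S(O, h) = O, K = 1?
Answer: -398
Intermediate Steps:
s(A) = 1 - A
b(k) = -9 + k (b(k) = -3 + (k - 1*6) = -3 + (k - 6) = -3 + (-6 + k) = -9 + k)
r = -273 (r = (-12 - 79)*(1 - 1*(-2)) = -91*(1 + 2) = -91*3 = -273)
r - b(134) = -273 - (-9 + 134) = -273 - 1*125 = -273 - 125 = -398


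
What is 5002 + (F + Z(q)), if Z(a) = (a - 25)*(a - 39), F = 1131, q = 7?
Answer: 6709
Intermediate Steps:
Z(a) = (-39 + a)*(-25 + a) (Z(a) = (-25 + a)*(-39 + a) = (-39 + a)*(-25 + a))
5002 + (F + Z(q)) = 5002 + (1131 + (975 + 7² - 64*7)) = 5002 + (1131 + (975 + 49 - 448)) = 5002 + (1131 + 576) = 5002 + 1707 = 6709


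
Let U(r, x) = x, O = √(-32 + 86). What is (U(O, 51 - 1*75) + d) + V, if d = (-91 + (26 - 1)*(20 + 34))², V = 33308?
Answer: 1618365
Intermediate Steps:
O = 3*√6 (O = √54 = 3*√6 ≈ 7.3485)
d = 1585081 (d = (-91 + 25*54)² = (-91 + 1350)² = 1259² = 1585081)
(U(O, 51 - 1*75) + d) + V = ((51 - 1*75) + 1585081) + 33308 = ((51 - 75) + 1585081) + 33308 = (-24 + 1585081) + 33308 = 1585057 + 33308 = 1618365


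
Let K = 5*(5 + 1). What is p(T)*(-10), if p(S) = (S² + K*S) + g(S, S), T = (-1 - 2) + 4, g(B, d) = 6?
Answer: -370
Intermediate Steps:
K = 30 (K = 5*6 = 30)
T = 1 (T = -3 + 4 = 1)
p(S) = 6 + S² + 30*S (p(S) = (S² + 30*S) + 6 = 6 + S² + 30*S)
p(T)*(-10) = (6 + 1² + 30*1)*(-10) = (6 + 1 + 30)*(-10) = 37*(-10) = -370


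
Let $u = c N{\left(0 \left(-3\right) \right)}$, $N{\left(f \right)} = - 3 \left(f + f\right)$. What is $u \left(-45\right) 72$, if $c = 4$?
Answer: $0$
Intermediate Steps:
$N{\left(f \right)} = - 6 f$ ($N{\left(f \right)} = - 3 \cdot 2 f = - 6 f$)
$u = 0$ ($u = 4 \left(- 6 \cdot 0 \left(-3\right)\right) = 4 \left(\left(-6\right) 0\right) = 4 \cdot 0 = 0$)
$u \left(-45\right) 72 = 0 \left(-45\right) 72 = 0 \cdot 72 = 0$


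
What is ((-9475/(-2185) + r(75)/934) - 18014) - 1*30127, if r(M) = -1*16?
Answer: -9823685670/204079 ≈ -48137.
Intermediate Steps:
r(M) = -16
((-9475/(-2185) + r(75)/934) - 18014) - 1*30127 = ((-9475/(-2185) - 16/934) - 18014) - 1*30127 = ((-9475*(-1/2185) - 16*1/934) - 18014) - 30127 = ((1895/437 - 8/467) - 18014) - 30127 = (881469/204079 - 18014) - 30127 = -3675397637/204079 - 30127 = -9823685670/204079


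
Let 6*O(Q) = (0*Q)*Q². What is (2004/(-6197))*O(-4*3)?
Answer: 0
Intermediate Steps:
O(Q) = 0 (O(Q) = ((0*Q)*Q²)/6 = (0*Q²)/6 = (⅙)*0 = 0)
(2004/(-6197))*O(-4*3) = (2004/(-6197))*0 = (2004*(-1/6197))*0 = -2004/6197*0 = 0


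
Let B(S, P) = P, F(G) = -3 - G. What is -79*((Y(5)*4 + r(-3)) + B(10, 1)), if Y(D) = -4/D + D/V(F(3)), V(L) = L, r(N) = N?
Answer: 10112/15 ≈ 674.13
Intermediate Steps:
Y(D) = -4/D - D/6 (Y(D) = -4/D + D/(-3 - 1*3) = -4/D + D/(-3 - 3) = -4/D + D/(-6) = -4/D + D*(-⅙) = -4/D - D/6)
-79*((Y(5)*4 + r(-3)) + B(10, 1)) = -79*(((-4/5 - ⅙*5)*4 - 3) + 1) = -79*(((-4*⅕ - ⅚)*4 - 3) + 1) = -79*(((-⅘ - ⅚)*4 - 3) + 1) = -79*((-49/30*4 - 3) + 1) = -79*((-98/15 - 3) + 1) = -79*(-143/15 + 1) = -79*(-128/15) = 10112/15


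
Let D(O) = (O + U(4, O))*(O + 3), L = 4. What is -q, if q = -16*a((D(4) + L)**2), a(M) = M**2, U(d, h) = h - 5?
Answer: 6250000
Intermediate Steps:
U(d, h) = -5 + h
D(O) = (-5 + 2*O)*(3 + O) (D(O) = (O + (-5 + O))*(O + 3) = (-5 + 2*O)*(3 + O))
q = -6250000 (q = -16*((-15 + 4 + 2*4**2) + 4)**4 = -16*((-15 + 4 + 2*16) + 4)**4 = -16*((-15 + 4 + 32) + 4)**4 = -16*(21 + 4)**4 = -16*(25**2)**2 = -16*625**2 = -16*390625 = -6250000)
-q = -1*(-6250000) = 6250000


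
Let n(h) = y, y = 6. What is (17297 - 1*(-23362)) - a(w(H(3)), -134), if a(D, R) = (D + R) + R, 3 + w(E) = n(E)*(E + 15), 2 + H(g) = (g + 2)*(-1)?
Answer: 40882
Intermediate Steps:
n(h) = 6
H(g) = -4 - g (H(g) = -2 + (g + 2)*(-1) = -2 + (2 + g)*(-1) = -2 + (-2 - g) = -4 - g)
w(E) = 87 + 6*E (w(E) = -3 + 6*(E + 15) = -3 + 6*(15 + E) = -3 + (90 + 6*E) = 87 + 6*E)
a(D, R) = D + 2*R
(17297 - 1*(-23362)) - a(w(H(3)), -134) = (17297 - 1*(-23362)) - ((87 + 6*(-4 - 1*3)) + 2*(-134)) = (17297 + 23362) - ((87 + 6*(-4 - 3)) - 268) = 40659 - ((87 + 6*(-7)) - 268) = 40659 - ((87 - 42) - 268) = 40659 - (45 - 268) = 40659 - 1*(-223) = 40659 + 223 = 40882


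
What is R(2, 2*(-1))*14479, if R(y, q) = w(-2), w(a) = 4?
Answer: 57916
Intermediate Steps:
R(y, q) = 4
R(2, 2*(-1))*14479 = 4*14479 = 57916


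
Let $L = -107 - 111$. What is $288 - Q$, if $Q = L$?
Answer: $506$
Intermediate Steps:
$L = -218$
$Q = -218$
$288 - Q = 288 - -218 = 288 + 218 = 506$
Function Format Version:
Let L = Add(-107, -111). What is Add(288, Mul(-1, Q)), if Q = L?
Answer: 506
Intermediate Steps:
L = -218
Q = -218
Add(288, Mul(-1, Q)) = Add(288, Mul(-1, -218)) = Add(288, 218) = 506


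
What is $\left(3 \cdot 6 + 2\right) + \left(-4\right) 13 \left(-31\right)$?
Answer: $1632$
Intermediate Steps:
$\left(3 \cdot 6 + 2\right) + \left(-4\right) 13 \left(-31\right) = \left(18 + 2\right) - -1612 = 20 + 1612 = 1632$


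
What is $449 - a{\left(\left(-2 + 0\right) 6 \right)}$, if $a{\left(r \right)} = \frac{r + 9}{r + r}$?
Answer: $\frac{3591}{8} \approx 448.88$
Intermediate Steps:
$a{\left(r \right)} = \frac{9 + r}{2 r}$
$449 - a{\left(\left(-2 + 0\right) 6 \right)} = 449 - \frac{9 + \left(-2 + 0\right) 6}{2 \left(-2 + 0\right) 6} = 449 - \frac{9 - 12}{2 \left(\left(-2\right) 6\right)} = 449 - \frac{9 - 12}{2 \left(-12\right)} = 449 - \frac{1}{2} \left(- \frac{1}{12}\right) \left(-3\right) = 449 - \frac{1}{8} = \frac{3591}{8}$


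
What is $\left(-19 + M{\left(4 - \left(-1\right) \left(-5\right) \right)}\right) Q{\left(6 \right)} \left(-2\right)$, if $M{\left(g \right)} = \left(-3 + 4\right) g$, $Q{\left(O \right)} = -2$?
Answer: $-80$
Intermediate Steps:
$M{\left(g \right)} = g$ ($M{\left(g \right)} = 1 g = g$)
$\left(-19 + M{\left(4 - \left(-1\right) \left(-5\right) \right)}\right) Q{\left(6 \right)} \left(-2\right) = \left(-19 + \left(4 - \left(-1\right) \left(-5\right)\right)\right) \left(-2\right) \left(-2\right) = \left(-19 + \left(4 - 5\right)\right) \left(-2\right) \left(-2\right) = \left(-19 - 1\right) \left(-2\right) \left(-2\right) = \left(-20\right) \left(-2\right) \left(-2\right) = 40 \left(-2\right) = -80$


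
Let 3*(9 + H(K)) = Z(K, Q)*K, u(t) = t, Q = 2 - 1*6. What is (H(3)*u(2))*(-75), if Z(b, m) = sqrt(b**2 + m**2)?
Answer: 600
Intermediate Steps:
Q = -4 (Q = 2 - 6 = -4)
H(K) = -9 + K*sqrt(16 + K**2)/3 (H(K) = -9 + (sqrt(K**2 + (-4)**2)*K)/3 = -9 + (sqrt(K**2 + 16)*K)/3 = -9 + (sqrt(16 + K**2)*K)/3 = -9 + (K*sqrt(16 + K**2))/3 = -9 + K*sqrt(16 + K**2)/3)
(H(3)*u(2))*(-75) = ((-9 + (1/3)*3*sqrt(16 + 3**2))*2)*(-75) = ((-9 + (1/3)*3*sqrt(16 + 9))*2)*(-75) = ((-9 + (1/3)*3*sqrt(25))*2)*(-75) = ((-9 + (1/3)*3*5)*2)*(-75) = ((-9 + 5)*2)*(-75) = -4*2*(-75) = -8*(-75) = 600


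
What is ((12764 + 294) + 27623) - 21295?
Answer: 19386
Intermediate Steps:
((12764 + 294) + 27623) - 21295 = (13058 + 27623) - 21295 = 40681 - 21295 = 19386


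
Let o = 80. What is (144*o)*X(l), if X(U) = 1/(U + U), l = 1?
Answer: 5760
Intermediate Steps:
X(U) = 1/(2*U)
(144*o)*X(l) = (144*80)*((½)/1) = 11520*((½)*1) = 11520*(½) = 5760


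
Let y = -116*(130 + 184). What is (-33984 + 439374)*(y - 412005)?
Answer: -181788632310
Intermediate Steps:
y = -36424 (y = -116*314 = -36424)
(-33984 + 439374)*(y - 412005) = (-33984 + 439374)*(-36424 - 412005) = 405390*(-448429) = -181788632310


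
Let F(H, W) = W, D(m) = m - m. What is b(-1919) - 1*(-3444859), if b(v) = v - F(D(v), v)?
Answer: 3444859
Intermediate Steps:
D(m) = 0
b(v) = 0 (b(v) = v - v = 0)
b(-1919) - 1*(-3444859) = 0 - 1*(-3444859) = 0 + 3444859 = 3444859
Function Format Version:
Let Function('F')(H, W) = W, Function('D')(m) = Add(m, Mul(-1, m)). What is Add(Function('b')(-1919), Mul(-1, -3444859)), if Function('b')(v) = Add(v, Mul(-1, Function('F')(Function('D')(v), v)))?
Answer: 3444859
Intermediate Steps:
Function('D')(m) = 0
Function('b')(v) = 0 (Function('b')(v) = Add(v, Mul(-1, v)) = 0)
Add(Function('b')(-1919), Mul(-1, -3444859)) = Add(0, Mul(-1, -3444859)) = Add(0, 3444859) = 3444859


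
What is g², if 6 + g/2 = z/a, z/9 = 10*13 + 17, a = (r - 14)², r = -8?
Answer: 2499561/58564 ≈ 42.681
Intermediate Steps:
a = 484 (a = (-8 - 14)² = (-22)² = 484)
z = 1323 (z = 9*(10*13 + 17) = 9*(130 + 17) = 9*147 = 1323)
g = -1581/242 (g = -12 + 2*(1323/484) = -12 + 1323/242 = -1581/242 ≈ -6.5331)
g² = (-1581/242)² = 2499561/58564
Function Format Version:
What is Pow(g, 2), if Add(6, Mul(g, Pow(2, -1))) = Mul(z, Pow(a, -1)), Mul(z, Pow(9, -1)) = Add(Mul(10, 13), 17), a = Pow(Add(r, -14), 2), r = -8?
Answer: Rational(2499561, 58564) ≈ 42.681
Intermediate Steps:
a = 484 (a = Pow(Add(-8, -14), 2) = Pow(-22, 2) = 484)
z = 1323 (z = Mul(9, Add(Mul(10, 13), 17)) = Mul(9, Add(130, 17)) = Mul(9, 147) = 1323)
g = Rational(-1581, 242) (g = Add(-12, Mul(2, Mul(1323, Pow(484, -1)))) = Add(-12, Mul(2, Mul(1323, Rational(1, 484)))) = Add(-12, Mul(2, Rational(1323, 484))) = Add(-12, Rational(1323, 242)) = Rational(-1581, 242) ≈ -6.5331)
Pow(g, 2) = Pow(Rational(-1581, 242), 2) = Rational(2499561, 58564)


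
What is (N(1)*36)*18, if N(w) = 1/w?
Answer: 648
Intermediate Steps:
(N(1)*36)*18 = (36/1)*18 = (1*36)*18 = 36*18 = 648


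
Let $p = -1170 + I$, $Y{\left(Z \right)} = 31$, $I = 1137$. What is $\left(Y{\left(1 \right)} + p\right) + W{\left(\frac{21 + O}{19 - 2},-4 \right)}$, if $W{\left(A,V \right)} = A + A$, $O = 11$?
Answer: $\frac{30}{17} \approx 1.7647$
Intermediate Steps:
$W{\left(A,V \right)} = 2 A$
$p = -33$ ($p = -1170 + 1137 = -33$)
$\left(Y{\left(1 \right)} + p\right) + W{\left(\frac{21 + O}{19 - 2},-4 \right)} = \left(31 - 33\right) + 2 \frac{21 + 11}{19 - 2} = -2 + 2 \cdot \frac{32}{17} = -2 + \frac{64}{17} = \frac{30}{17}$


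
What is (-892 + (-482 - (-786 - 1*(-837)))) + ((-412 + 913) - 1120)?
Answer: -2044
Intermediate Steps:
(-892 + (-482 - (-786 - 1*(-837)))) + ((-412 + 913) - 1120) = (-892 + (-482 - (-786 + 837))) + (501 - 1120) = (-892 + (-482 - 1*51)) - 619 = (-892 + (-482 - 51)) - 619 = (-892 - 533) - 619 = -1425 - 619 = -2044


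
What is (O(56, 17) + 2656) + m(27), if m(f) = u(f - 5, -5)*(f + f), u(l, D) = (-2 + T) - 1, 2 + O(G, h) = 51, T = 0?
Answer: 2543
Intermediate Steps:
O(G, h) = 49 (O(G, h) = -2 + 51 = 49)
u(l, D) = -3 (u(l, D) = (-2 + 0) - 1 = -2 - 1 = -3)
m(f) = -6*f (m(f) = -3*(f + f) = -6*f)
(O(56, 17) + 2656) + m(27) = (49 + 2656) - 6*27 = 2705 - 162 = 2543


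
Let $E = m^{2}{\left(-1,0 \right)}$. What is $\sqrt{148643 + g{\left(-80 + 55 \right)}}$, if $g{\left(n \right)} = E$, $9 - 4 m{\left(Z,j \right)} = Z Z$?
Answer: $\sqrt{148647} \approx 385.55$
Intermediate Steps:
$m{\left(Z,j \right)} = \frac{9}{4} - \frac{Z^{2}}{4}$ ($m{\left(Z,j \right)} = \frac{9}{4} - \frac{Z Z}{4} = \frac{9}{4} - \frac{Z^{2}}{4}$)
$E = 4$ ($E = \left(\frac{9}{4} - \frac{\left(-1\right)^{2}}{4}\right)^{2} = \left(\frac{9}{4} - \frac{1}{4}\right)^{2} = 2^{2} = 4$)
$g{\left(n \right)} = 4$
$\sqrt{148643 + g{\left(-80 + 55 \right)}} = \sqrt{148643 + 4} = \sqrt{148647}$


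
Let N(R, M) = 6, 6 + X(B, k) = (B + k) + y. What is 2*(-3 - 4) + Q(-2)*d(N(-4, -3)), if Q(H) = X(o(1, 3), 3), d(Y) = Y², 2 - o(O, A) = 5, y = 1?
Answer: -194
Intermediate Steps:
o(O, A) = -3 (o(O, A) = 2 - 1*5 = 2 - 5 = -3)
X(B, k) = -5 + B + k (X(B, k) = -6 + ((B + k) + 1) = -6 + (1 + B + k) = -5 + B + k)
Q(H) = -5 (Q(H) = -5 - 3 + 3 = -5)
2*(-3 - 4) + Q(-2)*d(N(-4, -3)) = 2*(-3 - 4) - 5*6² = 2*(-7) - 5*36 = -14 - 180 = -194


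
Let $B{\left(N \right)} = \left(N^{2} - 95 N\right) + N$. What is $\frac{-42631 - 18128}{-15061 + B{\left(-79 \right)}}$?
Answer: $\frac{60759}{1394} \approx 43.586$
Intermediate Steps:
$B{\left(N \right)} = N^{2} - 94 N$
$\frac{-42631 - 18128}{-15061 + B{\left(-79 \right)}} = \frac{-42631 - 18128}{-15061 - 79 \left(-94 - 79\right)} = - \frac{60759}{-15061 - -13667} = - \frac{60759}{-15061 + 13667} = - \frac{60759}{-1394} = \left(-60759\right) \left(- \frac{1}{1394}\right) = \frac{60759}{1394}$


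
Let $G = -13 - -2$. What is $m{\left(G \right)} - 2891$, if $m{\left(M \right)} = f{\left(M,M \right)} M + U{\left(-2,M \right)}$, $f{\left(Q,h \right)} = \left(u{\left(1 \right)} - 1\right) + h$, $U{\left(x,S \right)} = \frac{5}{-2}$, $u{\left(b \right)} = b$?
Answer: $- \frac{5545}{2} \approx -2772.5$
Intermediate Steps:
$U{\left(x,S \right)} = - \frac{5}{2}$ ($U{\left(x,S \right)} = 5 \left(- \frac{1}{2}\right) = - \frac{5}{2}$)
$G = -11$ ($G = -13 + 2 = -11$)
$f{\left(Q,h \right)} = h$ ($f{\left(Q,h \right)} = \left(1 - 1\right) + h = 0 + h = h$)
$m{\left(M \right)} = - \frac{5}{2} + M^{2}$ ($m{\left(M \right)} = M M - \frac{5}{2} = M^{2} - \frac{5}{2} = - \frac{5}{2} + M^{2}$)
$m{\left(G \right)} - 2891 = \left(- \frac{5}{2} + \left(-11\right)^{2}\right) - 2891 = \left(- \frac{5}{2} + 121\right) - 2891 = \frac{237}{2} - 2891 = - \frac{5545}{2}$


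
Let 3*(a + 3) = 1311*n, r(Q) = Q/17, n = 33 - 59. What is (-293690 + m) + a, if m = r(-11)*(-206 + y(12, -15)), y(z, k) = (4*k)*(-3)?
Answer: -5185649/17 ≈ -3.0504e+5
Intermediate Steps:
n = -26
r(Q) = Q/17 (r(Q) = Q*(1/17) = Q/17)
y(z, k) = -12*k
m = 286/17 (m = ((1/17)*(-11))*(-206 - 12*(-15)) = -11*(-206 + 180)/17 = -11/17*(-26) = 286/17 ≈ 16.824)
a = -11365 (a = -3 + (1311*(-26))/3 = -3 + (1/3)*(-34086) = -3 - 11362 = -11365)
(-293690 + m) + a = (-293690 + 286/17) - 11365 = -4992444/17 - 11365 = -5185649/17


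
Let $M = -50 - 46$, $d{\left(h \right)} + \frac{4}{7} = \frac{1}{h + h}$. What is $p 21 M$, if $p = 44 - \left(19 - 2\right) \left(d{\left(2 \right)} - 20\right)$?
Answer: $-785160$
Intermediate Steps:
$d{\left(h \right)} = - \frac{4}{7} + \frac{1}{2 h}$ ($d{\left(h \right)} = - \frac{4}{7} + \frac{1}{h + h} = - \frac{4}{7} + \frac{1}{2 h}$)
$p = \frac{10905}{28}$ ($p = 44 - \left(19 - 2\right) \left(\frac{7 - 16}{14 \cdot 2} - 20\right) = 44 - 17 \left(\frac{1}{14} \cdot \frac{1}{2} \left(7 - 16\right) - 20\right) = 44 - 17 \left(\frac{1}{14} \cdot \frac{1}{2} \left(-9\right) - 20\right) = 44 - 17 \left(- \frac{9}{28} - 20\right) = 44 - 17 \left(- \frac{569}{28}\right) = 44 - - \frac{9673}{28} = 44 + \frac{9673}{28} = \frac{10905}{28} \approx 389.46$)
$M = -96$ ($M = -50 - 46 = -96$)
$p 21 M = \frac{10905}{28} \cdot 21 \left(-96\right) = \frac{32715}{4} \left(-96\right) = -785160$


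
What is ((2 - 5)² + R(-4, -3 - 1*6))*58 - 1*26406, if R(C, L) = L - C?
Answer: -26174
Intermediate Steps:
((2 - 5)² + R(-4, -3 - 1*6))*58 - 1*26406 = ((2 - 5)² + ((-3 - 1*6) - 1*(-4)))*58 - 1*26406 = ((-3)² + ((-3 - 6) + 4))*58 - 26406 = (9 + (-9 + 4))*58 - 26406 = (9 - 5)*58 - 26406 = 4*58 - 26406 = 232 - 26406 = -26174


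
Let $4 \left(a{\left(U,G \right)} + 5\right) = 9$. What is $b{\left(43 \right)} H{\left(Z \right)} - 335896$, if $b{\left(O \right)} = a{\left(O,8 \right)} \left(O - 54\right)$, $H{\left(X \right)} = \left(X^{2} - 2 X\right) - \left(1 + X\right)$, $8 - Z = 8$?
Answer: $- \frac{1343705}{4} \approx -3.3593 \cdot 10^{5}$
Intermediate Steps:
$a{\left(U,G \right)} = - \frac{11}{4}$ ($a{\left(U,G \right)} = -5 + \frac{1}{4} \cdot 9 = -5 + \frac{9}{4} = - \frac{11}{4}$)
$Z = 0$ ($Z = 8 - 8 = 0$)
$H{\left(X \right)} = -1 + X^{2} - 3 X$
$b{\left(O \right)} = \frac{297}{2} - \frac{11 O}{4}$ ($b{\left(O \right)} = - \frac{11 \left(O - 54\right)}{4} = - \frac{11 \left(-54 + O\right)}{4} = \frac{297}{2} - \frac{11 O}{4}$)
$b{\left(43 \right)} H{\left(Z \right)} - 335896 = \left(\frac{297}{2} - \frac{473}{4}\right) \left(-1 + 0^{2} - 0\right) - 335896 = \left(\frac{297}{2} - \frac{473}{4}\right) \left(-1 + 0 + 0\right) - 335896 = \frac{121}{4} \left(-1\right) - 335896 = - \frac{121}{4} - 335896 = - \frac{1343705}{4}$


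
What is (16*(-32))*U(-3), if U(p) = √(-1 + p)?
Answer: -1024*I ≈ -1024.0*I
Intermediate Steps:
(16*(-32))*U(-3) = (16*(-32))*√(-1 - 3) = -1024*I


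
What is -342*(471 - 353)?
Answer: -40356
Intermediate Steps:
-342*(471 - 353) = -342*118 = -40356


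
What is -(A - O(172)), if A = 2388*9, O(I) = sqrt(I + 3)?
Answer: -21492 + 5*sqrt(7) ≈ -21479.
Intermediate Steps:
O(I) = sqrt(3 + I)
A = 21492
-(A - O(172)) = -(21492 - sqrt(3 + 172)) = -(21492 - sqrt(175)) = -(21492 - 5*sqrt(7)) = -21492 + 5*sqrt(7)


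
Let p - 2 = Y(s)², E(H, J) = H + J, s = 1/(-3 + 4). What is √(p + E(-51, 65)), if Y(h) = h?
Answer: √17 ≈ 4.1231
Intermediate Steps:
s = 1 (s = 1/1 = 1)
p = 3 (p = 2 + 1² = 2 + 1 = 3)
√(p + E(-51, 65)) = √(3 + (-51 + 65)) = √(3 + 14) = √17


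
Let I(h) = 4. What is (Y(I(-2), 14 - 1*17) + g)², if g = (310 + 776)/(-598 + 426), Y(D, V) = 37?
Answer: 6964321/7396 ≈ 941.63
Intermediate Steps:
g = -543/86 (g = 1086/(-172) = 1086*(-1/172) = -543/86 ≈ -6.3139)
(Y(I(-2), 14 - 1*17) + g)² = (37 - 543/86)² = (2639/86)² = 6964321/7396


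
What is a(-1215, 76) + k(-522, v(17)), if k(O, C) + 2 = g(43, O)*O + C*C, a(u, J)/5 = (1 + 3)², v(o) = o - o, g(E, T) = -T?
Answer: -272406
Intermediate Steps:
v(o) = 0
a(u, J) = 80 (a(u, J) = 5*(1 + 3)² = 5*4² = 5*16 = 80)
k(O, C) = -2 + C² - O² (k(O, C) = -2 + ((-O)*O + C*C) = -2 + (-O² + C²) = -2 + (C² - O²) = -2 + C² - O²)
a(-1215, 76) + k(-522, v(17)) = 80 + (-2 + 0² - 1*(-522)²) = 80 + (-2 + 0 - 1*272484) = 80 + (-2 + 0 - 272484) = 80 - 272486 = -272406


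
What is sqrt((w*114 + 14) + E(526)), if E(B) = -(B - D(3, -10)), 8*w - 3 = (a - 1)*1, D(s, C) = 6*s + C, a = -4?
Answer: I*sqrt(2130)/2 ≈ 23.076*I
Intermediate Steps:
D(s, C) = C + 6*s
w = -1/4 (w = 3/8 + ((-4 - 1)*1)/8 = 3/8 + (-5*1)/8 = 3/8 + (1/8)*(-5) = 3/8 - 5/8 = -1/4 ≈ -0.25000)
E(B) = 8 - B (E(B) = -(B - (-10 + 6*3)) = -(B - (-10 + 18)) = -(B - 1*8) = -(B - 8) = -(-8 + B) = 8 - B)
sqrt((w*114 + 14) + E(526)) = sqrt((-1/4*114 + 14) + (8 - 1*526)) = sqrt((-57/2 + 14) + (8 - 526)) = sqrt(-29/2 - 518) = sqrt(-1065/2) = I*sqrt(2130)/2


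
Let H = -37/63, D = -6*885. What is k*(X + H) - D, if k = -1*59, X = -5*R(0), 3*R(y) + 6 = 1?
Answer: 305738/63 ≈ 4853.0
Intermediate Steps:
R(y) = -5/3 (R(y) = -2 + (⅓)*1 = -2 + ⅓ = -5/3)
X = 25/3 (X = -5*(-5/3) = 25/3 ≈ 8.3333)
D = -5310
k = -59
H = -37/63 (H = -37*1/63 = -37/63 ≈ -0.58730)
k*(X + H) - D = -59*(25/3 - 37/63) - 1*(-5310) = -59*488/63 + 5310 = -28792/63 + 5310 = 305738/63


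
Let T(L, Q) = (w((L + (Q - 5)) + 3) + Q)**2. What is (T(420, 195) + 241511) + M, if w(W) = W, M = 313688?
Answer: 1208063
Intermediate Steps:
T(L, Q) = (-2 + L + 2*Q)**2 (T(L, Q) = (((L + (Q - 5)) + 3) + Q)**2 = (((L + (-5 + Q)) + 3) + Q)**2 = (((-5 + L + Q) + 3) + Q)**2 = ((-2 + L + Q) + Q)**2 = (-2 + L + 2*Q)**2)
(T(420, 195) + 241511) + M = ((-2 + 420 + 2*195)**2 + 241511) + 313688 = ((-2 + 420 + 390)**2 + 241511) + 313688 = (808**2 + 241511) + 313688 = (652864 + 241511) + 313688 = 894375 + 313688 = 1208063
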